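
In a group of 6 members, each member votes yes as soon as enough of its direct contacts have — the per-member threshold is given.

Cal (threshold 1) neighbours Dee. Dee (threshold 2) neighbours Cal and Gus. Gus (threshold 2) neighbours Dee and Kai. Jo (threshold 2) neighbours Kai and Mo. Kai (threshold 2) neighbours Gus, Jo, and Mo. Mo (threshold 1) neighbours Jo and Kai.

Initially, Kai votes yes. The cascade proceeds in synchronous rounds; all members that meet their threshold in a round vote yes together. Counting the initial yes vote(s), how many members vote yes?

Round 1 — Kai votes yes (initial).
Round 2 — checking thresholds:
  Gus: 1 of 2 neighbours < 2, below threshold.
  Jo: 1 of 2 neighbours < 2, below threshold.
  Mo: 1 of 2 neighbours ≥ 1, votes yes.
Round 3 — checking thresholds:
  Gus: 1 of 2 neighbours < 2, below threshold.
  Jo: 2 of 2 neighbours ≥ 2, votes yes.
Round 4 — no new yes votes; cascade stops.

3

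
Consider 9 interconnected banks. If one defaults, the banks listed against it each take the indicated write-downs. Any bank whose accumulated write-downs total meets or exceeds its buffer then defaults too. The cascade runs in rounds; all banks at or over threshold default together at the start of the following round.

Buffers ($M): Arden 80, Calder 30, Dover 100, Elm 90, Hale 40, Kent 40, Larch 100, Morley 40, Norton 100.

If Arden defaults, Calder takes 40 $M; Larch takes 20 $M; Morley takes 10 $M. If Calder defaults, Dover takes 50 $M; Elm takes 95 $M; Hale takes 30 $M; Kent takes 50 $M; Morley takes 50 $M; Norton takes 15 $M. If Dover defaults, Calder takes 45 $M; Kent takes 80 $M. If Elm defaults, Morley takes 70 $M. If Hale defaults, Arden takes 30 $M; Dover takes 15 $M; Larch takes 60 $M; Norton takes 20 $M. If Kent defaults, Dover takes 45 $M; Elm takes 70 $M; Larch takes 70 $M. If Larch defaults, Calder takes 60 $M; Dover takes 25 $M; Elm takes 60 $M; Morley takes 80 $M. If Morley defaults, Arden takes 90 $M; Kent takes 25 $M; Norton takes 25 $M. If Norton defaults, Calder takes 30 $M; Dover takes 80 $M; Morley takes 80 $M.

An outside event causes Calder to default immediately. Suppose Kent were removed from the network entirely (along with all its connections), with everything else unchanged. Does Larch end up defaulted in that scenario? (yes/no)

With Kent removed:
Round 1 — Calder defaults (initial).
  Dover: +50 → 50 < 100
  Elm: +95 → 95 ≥ 90
  Hale: +30 → 30 < 40
  Morley: +50 → 50 ≥ 40
  Norton: +15 → 15 < 100
Round 2 — Elm, Morley default.
  Arden: +90 → 90 ≥ 80
  Norton: +25 → 40 < 100
Round 3 — Arden defaults.
  Larch: +20 → 20 < 100
No further defaults.

no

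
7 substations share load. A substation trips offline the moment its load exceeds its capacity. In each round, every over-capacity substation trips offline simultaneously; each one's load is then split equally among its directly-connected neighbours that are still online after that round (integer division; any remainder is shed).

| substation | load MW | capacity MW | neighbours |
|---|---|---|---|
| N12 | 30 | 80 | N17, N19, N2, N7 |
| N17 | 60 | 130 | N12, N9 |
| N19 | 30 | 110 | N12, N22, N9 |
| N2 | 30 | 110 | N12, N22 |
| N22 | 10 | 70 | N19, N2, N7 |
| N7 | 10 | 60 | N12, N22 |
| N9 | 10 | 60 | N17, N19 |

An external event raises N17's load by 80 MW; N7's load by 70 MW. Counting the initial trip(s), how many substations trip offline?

Round 1 — N17 at 140 > 130; N7 at 80 > 60. N17, N7 trip offline.
  N17 sheds 140 MW to N12, N9: 70 each.
    N12: 30+70 = 100 > 80
    N9: 10+70 = 80 > 60
  N7 sheds 80 MW to N12, N22: 40 each.
    N12: 100+40 = 140 > 80
    N22: 10+40 = 50 ≤ 70
Round 2 — N12, N9 trip offline.
  N12 sheds 140 MW to N19, N2: 70 each.
    N19: 30+70 = 100 ≤ 110
    N2: 30+70 = 100 ≤ 110
  N9 sheds 80 MW to N19: 80 each.
    N19: 100+80 = 180 > 110
Round 3 — N19 trips offline.
  N19 sheds 180 MW to N22: 180 each.
    N22: 50+180 = 230 > 70
Round 4 — N22 trips offline.
  N22 sheds 230 MW to N2: 230 each.
    N2: 100+230 = 330 > 110
Round 5 — N2 trips offline.
  N2 sheds 330 MW: no online neighbours, lost.
No further trips.

7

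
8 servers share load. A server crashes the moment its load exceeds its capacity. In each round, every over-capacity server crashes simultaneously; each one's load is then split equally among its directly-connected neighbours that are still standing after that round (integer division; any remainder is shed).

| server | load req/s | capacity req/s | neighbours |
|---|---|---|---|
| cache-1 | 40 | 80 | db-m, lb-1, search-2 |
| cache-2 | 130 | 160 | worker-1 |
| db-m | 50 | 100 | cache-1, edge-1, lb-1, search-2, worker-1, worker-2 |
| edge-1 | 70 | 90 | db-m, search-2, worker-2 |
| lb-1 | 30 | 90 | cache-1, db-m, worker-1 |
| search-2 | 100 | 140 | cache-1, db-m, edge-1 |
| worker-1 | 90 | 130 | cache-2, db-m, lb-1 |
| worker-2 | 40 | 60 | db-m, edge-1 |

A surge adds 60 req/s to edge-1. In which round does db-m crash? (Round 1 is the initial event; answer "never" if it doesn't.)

3

Round 1 — edge-1 at 130 > 90. edge-1 crashes.
  edge-1 sheds 130 req/s to db-m, search-2, worker-2: 43 each (1 lost).
    db-m: 50+43 = 93 ≤ 100
    search-2: 100+43 = 143 > 140
    worker-2: 40+43 = 83 > 60
Round 2 — search-2, worker-2 crash.
  search-2 sheds 143 req/s to cache-1, db-m: 71 each (1 lost).
    cache-1: 40+71 = 111 > 80
    db-m: 93+71 = 164 > 100
  worker-2 sheds 83 req/s to db-m: 83 each.
    db-m: 164+83 = 247 > 100
Round 3 — cache-1, db-m crash.
  cache-1 sheds 111 req/s to lb-1: 111 each.
    lb-1: 30+111 = 141 > 90
  db-m sheds 247 req/s to lb-1, worker-1: 123 each (1 lost).
    lb-1: 141+123 = 264 > 90
    worker-1: 90+123 = 213 > 130
Round 4 — lb-1, worker-1 crash.
  lb-1 sheds 264 req/s: no online neighbours, lost.
  worker-1 sheds 213 req/s to cache-2: 213 each.
    cache-2: 130+213 = 343 > 160
Round 5 — cache-2 crashes.
  cache-2 sheds 343 req/s: no online neighbours, lost.
No further crashes.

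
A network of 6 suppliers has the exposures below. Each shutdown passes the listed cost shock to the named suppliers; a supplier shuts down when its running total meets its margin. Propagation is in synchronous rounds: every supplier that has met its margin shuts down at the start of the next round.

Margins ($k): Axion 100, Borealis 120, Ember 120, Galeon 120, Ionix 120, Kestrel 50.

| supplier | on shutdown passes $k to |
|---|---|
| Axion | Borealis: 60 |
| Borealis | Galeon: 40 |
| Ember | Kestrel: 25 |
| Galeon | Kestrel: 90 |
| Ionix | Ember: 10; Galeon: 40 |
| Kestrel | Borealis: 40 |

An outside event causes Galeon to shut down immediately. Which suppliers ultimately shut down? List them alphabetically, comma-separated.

Galeon, Kestrel

Round 1 — Galeon shuts down (initial).
  Kestrel: +90 → 90 ≥ 50
Round 2 — Kestrel shuts down.
  Borealis: +40 → 40 < 120
No further shutdowns.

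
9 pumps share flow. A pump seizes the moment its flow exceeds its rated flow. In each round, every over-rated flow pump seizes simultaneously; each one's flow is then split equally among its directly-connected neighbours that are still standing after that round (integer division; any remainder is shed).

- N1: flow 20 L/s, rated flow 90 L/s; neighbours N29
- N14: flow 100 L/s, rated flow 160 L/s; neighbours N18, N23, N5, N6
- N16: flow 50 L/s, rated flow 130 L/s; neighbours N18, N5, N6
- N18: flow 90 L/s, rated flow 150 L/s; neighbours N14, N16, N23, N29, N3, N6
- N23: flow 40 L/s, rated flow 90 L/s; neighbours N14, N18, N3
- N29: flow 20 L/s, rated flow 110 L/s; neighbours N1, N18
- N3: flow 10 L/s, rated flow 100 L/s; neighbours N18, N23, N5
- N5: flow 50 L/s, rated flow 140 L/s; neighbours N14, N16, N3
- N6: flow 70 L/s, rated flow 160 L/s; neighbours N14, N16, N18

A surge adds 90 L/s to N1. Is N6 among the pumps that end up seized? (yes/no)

no

Round 1 — N1 at 110 > 90. N1 seizes.
  N1 sheds 110 L/s to N29: 110 each.
    N29: 20+110 = 130 > 110
Round 2 — N29 seizes.
  N29 sheds 130 L/s to N18: 130 each.
    N18: 90+130 = 220 > 150
Round 3 — N18 seizes.
  N18 sheds 220 L/s to N14, N16, N23, N3, N6: 44 each.
    N14: 100+44 = 144 ≤ 160
    N16: 50+44 = 94 ≤ 130
    N23: 40+44 = 84 ≤ 90
    N3: 10+44 = 54 ≤ 100
    N6: 70+44 = 114 ≤ 160
No further seizures.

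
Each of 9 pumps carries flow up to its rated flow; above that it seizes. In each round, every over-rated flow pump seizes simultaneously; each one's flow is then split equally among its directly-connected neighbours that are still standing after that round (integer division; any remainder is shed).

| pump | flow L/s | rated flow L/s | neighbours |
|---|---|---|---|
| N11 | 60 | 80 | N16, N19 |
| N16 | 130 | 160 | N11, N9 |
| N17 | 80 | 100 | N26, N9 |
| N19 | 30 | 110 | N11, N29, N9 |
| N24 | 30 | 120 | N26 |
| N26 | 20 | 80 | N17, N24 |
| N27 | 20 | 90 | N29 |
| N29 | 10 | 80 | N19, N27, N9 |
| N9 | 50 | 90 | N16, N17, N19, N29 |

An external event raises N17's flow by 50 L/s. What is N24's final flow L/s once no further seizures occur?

Round 1 — N17 at 130 > 100. N17 seizes.
  N17 sheds 130 L/s to N26, N9: 65 each.
    N26: 20+65 = 85 > 80
    N9: 50+65 = 115 > 90
Round 2 — N26, N9 seize.
  N26 sheds 85 L/s to N24: 85 each.
    N24: 30+85 = 115 ≤ 120
  N9 sheds 115 L/s to N16, N19, N29: 38 each (1 lost).
    N16: 130+38 = 168 > 160
    N19: 30+38 = 68 ≤ 110
    N29: 10+38 = 48 ≤ 80
Round 3 — N16 seizes.
  N16 sheds 168 L/s to N11: 168 each.
    N11: 60+168 = 228 > 80
Round 4 — N11 seizes.
  N11 sheds 228 L/s to N19: 228 each.
    N19: 68+228 = 296 > 110
Round 5 — N19 seizes.
  N19 sheds 296 L/s to N29: 296 each.
    N29: 48+296 = 344 > 80
Round 6 — N29 seizes.
  N29 sheds 344 L/s to N27: 344 each.
    N27: 20+344 = 364 > 90
Round 7 — N27 seizes.
  N27 sheds 364 L/s: no online neighbours, lost.
No further seizures.

115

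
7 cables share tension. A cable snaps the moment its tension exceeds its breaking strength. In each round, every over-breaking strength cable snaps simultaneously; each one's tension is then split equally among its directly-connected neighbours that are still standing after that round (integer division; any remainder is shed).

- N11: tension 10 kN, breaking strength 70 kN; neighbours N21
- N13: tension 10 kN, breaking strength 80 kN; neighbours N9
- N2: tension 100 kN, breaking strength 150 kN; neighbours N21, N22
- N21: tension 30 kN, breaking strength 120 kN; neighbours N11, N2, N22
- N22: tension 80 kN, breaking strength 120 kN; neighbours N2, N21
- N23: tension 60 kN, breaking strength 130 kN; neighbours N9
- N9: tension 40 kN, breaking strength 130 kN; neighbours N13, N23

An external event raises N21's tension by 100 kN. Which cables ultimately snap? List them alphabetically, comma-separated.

Round 1 — N21 at 130 > 120. N21 snaps.
  N21 sheds 130 kN to N11, N2, N22: 43 each (1 lost).
    N11: 10+43 = 53 ≤ 70
    N2: 100+43 = 143 ≤ 150
    N22: 80+43 = 123 > 120
Round 2 — N22 snaps.
  N22 sheds 123 kN to N2: 123 each.
    N2: 143+123 = 266 > 150
Round 3 — N2 snaps.
  N2 sheds 266 kN: no online neighbours, lost.
No further breaks.

N2, N21, N22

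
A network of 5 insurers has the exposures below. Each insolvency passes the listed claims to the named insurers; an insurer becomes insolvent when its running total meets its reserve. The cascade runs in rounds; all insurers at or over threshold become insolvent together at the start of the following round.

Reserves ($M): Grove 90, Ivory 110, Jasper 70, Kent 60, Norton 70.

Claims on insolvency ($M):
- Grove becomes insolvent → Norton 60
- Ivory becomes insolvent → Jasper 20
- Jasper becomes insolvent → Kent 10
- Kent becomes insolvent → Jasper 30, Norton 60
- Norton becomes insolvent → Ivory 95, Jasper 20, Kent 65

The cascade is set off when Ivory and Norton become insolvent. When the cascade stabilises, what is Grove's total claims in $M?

0

Round 1 — Ivory, Norton become insolvent (initial).
  Jasper: +20+20 → 40 < 70
  Kent: +65 → 65 ≥ 60
Round 2 — Kent becomes insolvent.
  Jasper: +30 → 70 ≥ 70
Round 3 — Jasper becomes insolvent.
No further insolvencies.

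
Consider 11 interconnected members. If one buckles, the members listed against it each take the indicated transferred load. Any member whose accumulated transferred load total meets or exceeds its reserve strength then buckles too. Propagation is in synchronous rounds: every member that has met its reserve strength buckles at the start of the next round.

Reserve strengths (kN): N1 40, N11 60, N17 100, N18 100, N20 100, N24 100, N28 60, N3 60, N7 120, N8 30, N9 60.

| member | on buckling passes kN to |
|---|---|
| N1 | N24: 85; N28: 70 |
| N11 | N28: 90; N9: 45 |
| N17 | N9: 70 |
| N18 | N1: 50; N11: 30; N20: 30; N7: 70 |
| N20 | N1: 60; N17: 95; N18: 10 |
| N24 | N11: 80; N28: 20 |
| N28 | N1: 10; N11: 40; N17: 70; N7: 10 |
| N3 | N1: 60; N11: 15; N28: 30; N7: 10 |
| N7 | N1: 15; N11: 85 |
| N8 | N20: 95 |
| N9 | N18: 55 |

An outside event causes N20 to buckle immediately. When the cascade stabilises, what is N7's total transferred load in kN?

10

Round 1 — N20 buckles (initial).
  N1: +60 → 60 ≥ 40
  N17: +95 → 95 < 100
  N18: +10 → 10 < 100
Round 2 — N1 buckles.
  N24: +85 → 85 < 100
  N28: +70 → 70 ≥ 60
Round 3 — N28 buckles.
  N11: +40 → 40 < 60
  N17: +70 → 165 ≥ 100
  N7: +10 → 10 < 120
Round 4 — N17 buckles.
  N9: +70 → 70 ≥ 60
Round 5 — N9 buckles.
  N18: +55 → 65 < 100
No further bucklings.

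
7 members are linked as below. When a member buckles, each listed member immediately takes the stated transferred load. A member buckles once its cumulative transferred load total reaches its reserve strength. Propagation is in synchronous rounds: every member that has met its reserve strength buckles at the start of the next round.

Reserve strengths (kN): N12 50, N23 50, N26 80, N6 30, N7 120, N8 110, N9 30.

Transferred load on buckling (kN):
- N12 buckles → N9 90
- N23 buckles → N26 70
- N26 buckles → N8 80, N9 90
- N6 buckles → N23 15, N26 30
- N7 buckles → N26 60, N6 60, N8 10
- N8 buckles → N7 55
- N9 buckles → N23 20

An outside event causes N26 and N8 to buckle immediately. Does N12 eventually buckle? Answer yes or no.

no

Round 1 — N26, N8 buckle (initial).
  N7: +55 → 55 < 120
  N9: +90 → 90 ≥ 30
Round 2 — N9 buckles.
  N23: +20 → 20 < 50
No further bucklings.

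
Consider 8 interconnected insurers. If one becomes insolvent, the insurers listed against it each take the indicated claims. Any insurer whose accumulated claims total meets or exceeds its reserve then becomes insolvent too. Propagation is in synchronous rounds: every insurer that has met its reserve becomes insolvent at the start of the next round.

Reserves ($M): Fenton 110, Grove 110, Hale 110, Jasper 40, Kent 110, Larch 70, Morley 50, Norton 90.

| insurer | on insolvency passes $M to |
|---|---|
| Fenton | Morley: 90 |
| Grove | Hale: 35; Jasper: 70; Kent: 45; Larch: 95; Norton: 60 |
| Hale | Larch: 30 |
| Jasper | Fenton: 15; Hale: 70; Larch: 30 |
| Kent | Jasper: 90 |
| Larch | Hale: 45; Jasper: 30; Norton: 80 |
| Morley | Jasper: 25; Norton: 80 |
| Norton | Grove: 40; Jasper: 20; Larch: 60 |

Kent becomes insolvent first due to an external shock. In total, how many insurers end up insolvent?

Round 1 — Kent becomes insolvent (initial).
  Jasper: +90 → 90 ≥ 40
Round 2 — Jasper becomes insolvent.
  Fenton: +15 → 15 < 110
  Hale: +70 → 70 < 110
  Larch: +30 → 30 < 70
No further insolvencies.

2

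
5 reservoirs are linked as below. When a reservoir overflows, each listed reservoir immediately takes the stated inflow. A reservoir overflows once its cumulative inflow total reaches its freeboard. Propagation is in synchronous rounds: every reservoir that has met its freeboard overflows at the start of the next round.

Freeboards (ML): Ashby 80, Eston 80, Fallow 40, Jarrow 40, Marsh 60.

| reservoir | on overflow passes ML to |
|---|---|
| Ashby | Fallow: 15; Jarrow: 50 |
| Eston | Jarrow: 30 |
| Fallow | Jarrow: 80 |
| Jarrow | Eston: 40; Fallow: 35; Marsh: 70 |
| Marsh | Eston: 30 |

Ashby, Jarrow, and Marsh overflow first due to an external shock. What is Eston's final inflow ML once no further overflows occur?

Round 1 — Ashby, Jarrow, Marsh overflow (initial).
  Eston: +40+30 → 70 < 80
  Fallow: +15+35 → 50 ≥ 40
Round 2 — Fallow overflows.
No further overflows.

70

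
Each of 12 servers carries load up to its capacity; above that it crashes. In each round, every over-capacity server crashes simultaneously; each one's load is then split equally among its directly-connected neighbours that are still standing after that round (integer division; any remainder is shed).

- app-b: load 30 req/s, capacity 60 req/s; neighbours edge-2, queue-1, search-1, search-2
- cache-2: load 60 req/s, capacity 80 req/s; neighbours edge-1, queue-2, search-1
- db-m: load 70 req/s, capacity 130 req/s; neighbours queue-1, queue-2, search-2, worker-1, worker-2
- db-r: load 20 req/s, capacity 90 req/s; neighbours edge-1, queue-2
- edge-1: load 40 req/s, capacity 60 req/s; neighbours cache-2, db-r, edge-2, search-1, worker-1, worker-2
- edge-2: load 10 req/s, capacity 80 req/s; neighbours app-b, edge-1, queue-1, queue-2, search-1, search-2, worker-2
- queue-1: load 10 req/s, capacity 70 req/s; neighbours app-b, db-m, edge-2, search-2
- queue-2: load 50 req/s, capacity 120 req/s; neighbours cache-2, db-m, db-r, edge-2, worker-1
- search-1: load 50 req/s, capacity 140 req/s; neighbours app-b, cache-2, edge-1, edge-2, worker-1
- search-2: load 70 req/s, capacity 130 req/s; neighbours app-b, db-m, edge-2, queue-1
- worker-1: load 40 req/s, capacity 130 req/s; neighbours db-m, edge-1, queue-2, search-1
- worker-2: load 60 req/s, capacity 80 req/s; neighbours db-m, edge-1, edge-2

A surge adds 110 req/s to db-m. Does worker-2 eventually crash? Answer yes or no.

Round 1 — db-m at 180 > 130. db-m crashes.
  db-m sheds 180 req/s to queue-1, queue-2, search-2, worker-1, worker-2: 36 each.
    queue-1: 10+36 = 46 ≤ 70
    queue-2: 50+36 = 86 ≤ 120
    search-2: 70+36 = 106 ≤ 130
    worker-1: 40+36 = 76 ≤ 130
    worker-2: 60+36 = 96 > 80
Round 2 — worker-2 crashes.
  worker-2 sheds 96 req/s to edge-1, edge-2: 48 each.
    edge-1: 40+48 = 88 > 60
    edge-2: 10+48 = 58 ≤ 80
Round 3 — edge-1 crashes.
  edge-1 sheds 88 req/s to cache-2, db-r, edge-2, search-1, worker-1: 17 each (3 lost).
    cache-2: 60+17 = 77 ≤ 80
    db-r: 20+17 = 37 ≤ 90
    edge-2: 58+17 = 75 ≤ 80
    search-1: 50+17 = 67 ≤ 140
    worker-1: 76+17 = 93 ≤ 130
No further crashes.

yes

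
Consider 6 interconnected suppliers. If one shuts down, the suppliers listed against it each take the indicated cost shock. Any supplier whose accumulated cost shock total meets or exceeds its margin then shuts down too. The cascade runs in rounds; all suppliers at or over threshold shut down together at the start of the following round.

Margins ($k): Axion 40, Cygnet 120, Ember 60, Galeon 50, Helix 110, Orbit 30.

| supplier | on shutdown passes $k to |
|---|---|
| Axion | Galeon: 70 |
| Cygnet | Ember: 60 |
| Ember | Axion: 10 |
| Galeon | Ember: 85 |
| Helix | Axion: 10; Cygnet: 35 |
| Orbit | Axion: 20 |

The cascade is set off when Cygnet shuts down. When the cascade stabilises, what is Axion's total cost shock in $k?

10

Round 1 — Cygnet shuts down (initial).
  Ember: +60 → 60 ≥ 60
Round 2 — Ember shuts down.
  Axion: +10 → 10 < 40
No further shutdowns.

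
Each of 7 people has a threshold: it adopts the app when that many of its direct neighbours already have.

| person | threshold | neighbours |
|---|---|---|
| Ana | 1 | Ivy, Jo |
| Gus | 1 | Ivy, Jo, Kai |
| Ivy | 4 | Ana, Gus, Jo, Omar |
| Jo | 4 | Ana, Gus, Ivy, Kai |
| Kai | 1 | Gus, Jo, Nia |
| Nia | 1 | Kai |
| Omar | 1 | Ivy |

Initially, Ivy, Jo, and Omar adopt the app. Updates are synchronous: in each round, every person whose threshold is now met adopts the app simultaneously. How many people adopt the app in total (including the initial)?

Round 1 — Ivy, Jo, Omar adopt the app (initial).
Round 2 — checking thresholds:
  Ana: 2 of 2 neighbours ≥ 1, adopts the app.
  Gus: 2 of 3 neighbours ≥ 1, adopts the app.
  Kai: 1 of 3 neighbours ≥ 1, adopts the app.
Round 3 — checking thresholds:
  Nia: 1 of 1 neighbours ≥ 1, adopts the app.
Round 4 — no new adoptions; cascade stops.

7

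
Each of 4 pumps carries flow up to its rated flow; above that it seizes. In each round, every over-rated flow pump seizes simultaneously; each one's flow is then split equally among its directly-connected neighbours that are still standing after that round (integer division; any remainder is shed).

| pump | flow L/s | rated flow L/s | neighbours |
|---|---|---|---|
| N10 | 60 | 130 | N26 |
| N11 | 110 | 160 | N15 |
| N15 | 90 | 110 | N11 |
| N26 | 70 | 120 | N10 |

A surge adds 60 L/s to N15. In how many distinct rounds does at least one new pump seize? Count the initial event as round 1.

2

Round 1 — N15 at 150 > 110. N15 seizes.
  N15 sheds 150 L/s to N11: 150 each.
    N11: 110+150 = 260 > 160
Round 2 — N11 seizes.
  N11 sheds 260 L/s: no online neighbours, lost.
No further seizures.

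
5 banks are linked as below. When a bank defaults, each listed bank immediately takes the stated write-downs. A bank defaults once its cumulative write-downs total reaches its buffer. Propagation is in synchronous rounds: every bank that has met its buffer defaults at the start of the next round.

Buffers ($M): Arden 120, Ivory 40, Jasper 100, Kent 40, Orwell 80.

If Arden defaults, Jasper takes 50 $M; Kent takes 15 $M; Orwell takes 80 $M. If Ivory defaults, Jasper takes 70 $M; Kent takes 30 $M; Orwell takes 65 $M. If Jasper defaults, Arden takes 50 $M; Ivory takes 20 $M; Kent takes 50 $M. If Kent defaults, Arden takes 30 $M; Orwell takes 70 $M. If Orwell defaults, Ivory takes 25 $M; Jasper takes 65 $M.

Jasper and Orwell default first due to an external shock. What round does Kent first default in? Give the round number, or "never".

Round 1 — Jasper, Orwell default (initial).
  Arden: +50 → 50 < 120
  Ivory: +20+25 → 45 ≥ 40
  Kent: +50 → 50 ≥ 40
Round 2 — Ivory, Kent default.
  Arden: +30 → 80 < 120
No further defaults.

2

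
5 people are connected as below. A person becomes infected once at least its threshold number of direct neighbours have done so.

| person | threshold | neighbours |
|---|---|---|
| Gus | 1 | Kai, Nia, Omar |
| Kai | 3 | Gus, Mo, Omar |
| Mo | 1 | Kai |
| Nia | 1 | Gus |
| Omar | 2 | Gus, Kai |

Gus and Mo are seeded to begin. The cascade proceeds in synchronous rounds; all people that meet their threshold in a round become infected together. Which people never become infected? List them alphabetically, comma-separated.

Round 1 — Gus, Mo become infected (initial).
Round 2 — checking thresholds:
  Kai: 2 of 3 neighbours < 3, below threshold.
  Nia: 1 of 1 neighbours ≥ 1, becomes infected.
  Omar: 1 of 2 neighbours < 2, below threshold.
Round 3 — no new infections; cascade stops.

Kai, Omar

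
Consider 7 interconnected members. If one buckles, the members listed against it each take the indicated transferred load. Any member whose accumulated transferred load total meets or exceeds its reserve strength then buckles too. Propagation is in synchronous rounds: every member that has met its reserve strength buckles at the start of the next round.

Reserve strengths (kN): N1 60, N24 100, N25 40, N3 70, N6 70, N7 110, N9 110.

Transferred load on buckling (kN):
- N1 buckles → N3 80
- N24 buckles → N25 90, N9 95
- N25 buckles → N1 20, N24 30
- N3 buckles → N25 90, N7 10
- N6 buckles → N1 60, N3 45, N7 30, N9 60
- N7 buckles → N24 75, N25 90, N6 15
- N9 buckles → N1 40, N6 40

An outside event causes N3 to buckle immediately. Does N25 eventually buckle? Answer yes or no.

Round 1 — N3 buckles (initial).
  N25: +90 → 90 ≥ 40
  N7: +10 → 10 < 110
Round 2 — N25 buckles.
  N1: +20 → 20 < 60
  N24: +30 → 30 < 100
No further bucklings.

yes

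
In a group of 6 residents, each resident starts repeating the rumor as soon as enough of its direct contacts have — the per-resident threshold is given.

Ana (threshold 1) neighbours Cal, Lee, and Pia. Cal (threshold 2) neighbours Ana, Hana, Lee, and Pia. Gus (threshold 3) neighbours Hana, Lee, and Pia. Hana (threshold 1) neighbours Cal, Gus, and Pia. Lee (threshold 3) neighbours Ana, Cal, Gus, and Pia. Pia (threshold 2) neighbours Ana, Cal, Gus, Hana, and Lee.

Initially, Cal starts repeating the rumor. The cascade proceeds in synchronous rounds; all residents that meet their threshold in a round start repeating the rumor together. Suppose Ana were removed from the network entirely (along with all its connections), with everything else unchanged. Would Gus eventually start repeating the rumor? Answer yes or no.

With Ana removed:
Round 1 — Cal starts repeating the rumor (initial).
Round 2 — checking thresholds:
  Hana: 1 of 3 neighbours ≥ 1, starts repeating the rumor.
  Lee: 1 of 3 neighbours < 3, below threshold.
  Pia: 1 of 4 neighbours < 2, below threshold.
Round 3 — checking thresholds:
  Gus: 1 of 3 neighbours < 3, below threshold.
  Lee: 1 of 3 neighbours < 3, below threshold.
  Pia: 2 of 4 neighbours ≥ 2, starts repeating the rumor.
Round 4 — no new spreads; cascade stops.

no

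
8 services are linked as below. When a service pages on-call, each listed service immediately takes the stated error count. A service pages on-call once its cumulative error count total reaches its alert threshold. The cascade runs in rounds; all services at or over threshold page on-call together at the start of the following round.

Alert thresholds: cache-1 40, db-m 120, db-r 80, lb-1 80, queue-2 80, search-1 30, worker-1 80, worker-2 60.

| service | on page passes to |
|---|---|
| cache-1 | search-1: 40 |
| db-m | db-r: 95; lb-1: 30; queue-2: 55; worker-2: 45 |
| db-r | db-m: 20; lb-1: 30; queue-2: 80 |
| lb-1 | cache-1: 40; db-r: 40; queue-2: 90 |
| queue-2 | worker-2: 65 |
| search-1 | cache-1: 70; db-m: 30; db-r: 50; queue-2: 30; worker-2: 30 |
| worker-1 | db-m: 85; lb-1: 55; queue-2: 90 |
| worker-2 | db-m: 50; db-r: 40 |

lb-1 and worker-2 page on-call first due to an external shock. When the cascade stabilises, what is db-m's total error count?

Round 1 — lb-1, worker-2 page on-call (initial).
  cache-1: +40 → 40 ≥ 40
  db-m: +50 → 50 < 120
  db-r: +40+40 → 80 ≥ 80
  queue-2: +90 → 90 ≥ 80
Round 2 — cache-1, db-r, queue-2 page on-call.
  db-m: +20 → 70 < 120
  search-1: +40 → 40 ≥ 30
Round 3 — search-1 pages on-call.
  db-m: +30 → 100 < 120
No further pages.

100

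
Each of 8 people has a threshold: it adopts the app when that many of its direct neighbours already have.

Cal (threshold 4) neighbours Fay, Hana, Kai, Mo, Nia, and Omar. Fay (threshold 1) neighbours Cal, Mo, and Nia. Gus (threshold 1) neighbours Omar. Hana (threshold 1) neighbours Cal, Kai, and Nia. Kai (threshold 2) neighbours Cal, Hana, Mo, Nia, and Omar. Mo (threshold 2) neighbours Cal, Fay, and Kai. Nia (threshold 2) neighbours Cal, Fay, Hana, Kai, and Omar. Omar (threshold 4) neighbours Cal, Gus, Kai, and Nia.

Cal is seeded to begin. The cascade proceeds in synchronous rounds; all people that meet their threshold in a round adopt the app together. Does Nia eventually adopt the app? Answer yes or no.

yes

Round 1 — Cal adopts the app (initial).
Round 2 — checking thresholds:
  Fay: 1 of 3 neighbours ≥ 1, adopts the app.
  Hana: 1 of 3 neighbours ≥ 1, adopts the app.
  Kai: 1 of 5 neighbours < 2, not yet.
  Mo: 1 of 3 neighbours < 2, not yet.
  Nia: 1 of 5 neighbours < 2, not yet.
  Omar: 1 of 4 neighbours < 4, not yet.
Round 3 — checking thresholds:
  Kai: 2 of 5 neighbours ≥ 2, adopts the app.
  Mo: 2 of 3 neighbours ≥ 2, adopts the app.
  Nia: 3 of 5 neighbours ≥ 2, adopts the app.
  Omar: 1 of 4 neighbours < 4, not yet.
Round 4 — no new adoptions; cascade stops.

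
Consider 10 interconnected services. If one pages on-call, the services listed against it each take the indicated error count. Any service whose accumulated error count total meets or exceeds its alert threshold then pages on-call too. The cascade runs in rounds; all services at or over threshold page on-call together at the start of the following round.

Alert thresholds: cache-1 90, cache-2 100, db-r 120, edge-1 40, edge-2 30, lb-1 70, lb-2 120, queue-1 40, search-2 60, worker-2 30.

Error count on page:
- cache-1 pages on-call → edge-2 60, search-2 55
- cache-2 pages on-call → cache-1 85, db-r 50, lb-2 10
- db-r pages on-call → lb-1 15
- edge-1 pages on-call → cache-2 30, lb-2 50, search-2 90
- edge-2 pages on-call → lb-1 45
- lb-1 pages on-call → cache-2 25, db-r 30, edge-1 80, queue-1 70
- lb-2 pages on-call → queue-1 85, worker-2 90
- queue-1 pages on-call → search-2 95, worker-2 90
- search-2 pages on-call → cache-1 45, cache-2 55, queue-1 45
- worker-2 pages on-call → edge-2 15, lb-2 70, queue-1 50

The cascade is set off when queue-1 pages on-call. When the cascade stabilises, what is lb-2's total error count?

Round 1 — queue-1 pages on-call (initial).
  search-2: +95 → 95 ≥ 60
  worker-2: +90 → 90 ≥ 30
Round 2 — search-2, worker-2 page on-call.
  cache-1: +45 → 45 < 90
  cache-2: +55 → 55 < 100
  edge-2: +15 → 15 < 30
  lb-2: +70 → 70 < 120
No further pages.

70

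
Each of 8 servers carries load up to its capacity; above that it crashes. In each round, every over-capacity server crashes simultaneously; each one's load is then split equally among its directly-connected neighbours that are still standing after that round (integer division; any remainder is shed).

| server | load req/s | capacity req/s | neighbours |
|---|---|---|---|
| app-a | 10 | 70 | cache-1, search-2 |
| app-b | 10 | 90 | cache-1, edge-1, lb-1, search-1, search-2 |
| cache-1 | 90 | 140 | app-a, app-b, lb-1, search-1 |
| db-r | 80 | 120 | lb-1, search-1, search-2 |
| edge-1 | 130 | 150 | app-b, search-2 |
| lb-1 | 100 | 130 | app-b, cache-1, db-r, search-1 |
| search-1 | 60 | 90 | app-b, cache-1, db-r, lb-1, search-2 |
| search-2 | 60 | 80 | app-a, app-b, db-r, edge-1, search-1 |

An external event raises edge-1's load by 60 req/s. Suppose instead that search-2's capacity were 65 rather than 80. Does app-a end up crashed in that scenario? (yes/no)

yes

With search-2's capacity at 65:
Round 1 — edge-1 at 190 > 150. edge-1 crashes.
  edge-1 sheds 190 req/s to app-b, search-2: 95 each.
    app-b: 10+95 = 105 > 90
    search-2: 60+95 = 155 > 65
Round 2 — app-b, search-2 crash.
  app-b sheds 105 req/s to cache-1, lb-1, search-1: 35 each.
    cache-1: 90+35 = 125 ≤ 140
    lb-1: 100+35 = 135 > 130
    search-1: 60+35 = 95 > 90
  search-2 sheds 155 req/s to app-a, db-r, search-1: 51 each (2 lost).
    app-a: 10+51 = 61 ≤ 70
    db-r: 80+51 = 131 > 120
    search-1: 95+51 = 146 > 90
Round 3 — db-r, lb-1, search-1 crash.
  db-r sheds 131 req/s: no online neighbours, lost.
  lb-1 sheds 135 req/s to cache-1: 135 each.
    cache-1: 125+135 = 260 > 140
  search-1 sheds 146 req/s to cache-1: 146 each.
    cache-1: 260+146 = 406 > 140
Round 4 — cache-1 crashes.
  cache-1 sheds 406 req/s to app-a: 406 each.
    app-a: 61+406 = 467 > 70
Round 5 — app-a crashes.
  app-a sheds 467 req/s: no online neighbours, lost.
No further crashes.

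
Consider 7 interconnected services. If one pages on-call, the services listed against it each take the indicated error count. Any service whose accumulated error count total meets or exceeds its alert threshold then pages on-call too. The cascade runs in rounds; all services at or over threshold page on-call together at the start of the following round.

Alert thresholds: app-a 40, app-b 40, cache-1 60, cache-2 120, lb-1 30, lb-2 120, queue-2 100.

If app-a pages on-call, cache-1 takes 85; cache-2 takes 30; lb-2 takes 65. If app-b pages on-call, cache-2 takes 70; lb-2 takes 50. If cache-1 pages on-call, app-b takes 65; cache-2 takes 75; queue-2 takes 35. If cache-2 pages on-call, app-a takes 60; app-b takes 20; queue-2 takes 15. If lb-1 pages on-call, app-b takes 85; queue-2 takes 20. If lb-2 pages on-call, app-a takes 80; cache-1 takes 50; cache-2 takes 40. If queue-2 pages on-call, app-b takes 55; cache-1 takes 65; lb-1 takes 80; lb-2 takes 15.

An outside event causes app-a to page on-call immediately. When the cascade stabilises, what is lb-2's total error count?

Round 1 — app-a pages on-call (initial).
  cache-1: +85 → 85 ≥ 60
  cache-2: +30 → 30 < 120
  lb-2: +65 → 65 < 120
Round 2 — cache-1 pages on-call.
  app-b: +65 → 65 ≥ 40
  cache-2: +75 → 105 < 120
  queue-2: +35 → 35 < 100
Round 3 — app-b pages on-call.
  cache-2: +70 → 175 ≥ 120
  lb-2: +50 → 115 < 120
Round 4 — cache-2 pages on-call.
  queue-2: +15 → 50 < 100
No further pages.

115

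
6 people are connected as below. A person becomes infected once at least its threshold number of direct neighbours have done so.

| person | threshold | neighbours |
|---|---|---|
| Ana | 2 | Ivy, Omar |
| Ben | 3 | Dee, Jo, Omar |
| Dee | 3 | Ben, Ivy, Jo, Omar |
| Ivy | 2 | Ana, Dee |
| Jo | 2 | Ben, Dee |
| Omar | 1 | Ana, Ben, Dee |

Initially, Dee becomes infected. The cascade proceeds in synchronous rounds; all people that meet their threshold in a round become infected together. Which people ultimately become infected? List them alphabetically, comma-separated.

Round 1 — Dee becomes infected (initial).
Round 2 — checking thresholds:
  Ben: 1 of 3 neighbours < 3, below threshold.
  Ivy: 1 of 2 neighbours < 2, below threshold.
  Jo: 1 of 2 neighbours < 2, below threshold.
  Omar: 1 of 3 neighbours ≥ 1, becomes infected.
Round 3 — no new infections; cascade stops.

Dee, Omar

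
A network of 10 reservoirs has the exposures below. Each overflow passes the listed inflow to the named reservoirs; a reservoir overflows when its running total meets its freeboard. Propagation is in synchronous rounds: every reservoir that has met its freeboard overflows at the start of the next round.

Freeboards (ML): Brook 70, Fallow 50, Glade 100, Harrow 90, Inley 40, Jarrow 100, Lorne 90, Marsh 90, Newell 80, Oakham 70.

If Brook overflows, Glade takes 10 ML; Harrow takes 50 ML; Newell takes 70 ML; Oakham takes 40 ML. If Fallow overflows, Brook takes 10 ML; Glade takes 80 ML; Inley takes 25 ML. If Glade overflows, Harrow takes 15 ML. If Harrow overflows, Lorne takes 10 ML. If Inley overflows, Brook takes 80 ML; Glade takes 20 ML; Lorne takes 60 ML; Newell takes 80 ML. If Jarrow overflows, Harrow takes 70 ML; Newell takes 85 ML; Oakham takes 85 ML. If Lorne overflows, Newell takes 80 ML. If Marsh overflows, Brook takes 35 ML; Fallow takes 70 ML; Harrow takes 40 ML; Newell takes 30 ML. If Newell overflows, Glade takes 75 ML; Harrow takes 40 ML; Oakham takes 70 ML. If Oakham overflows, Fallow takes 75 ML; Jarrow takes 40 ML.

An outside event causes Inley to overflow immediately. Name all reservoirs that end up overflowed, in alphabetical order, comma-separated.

Round 1 — Inley overflows (initial).
  Brook: +80 → 80 ≥ 70
  Glade: +20 → 20 < 100
  Lorne: +60 → 60 < 90
  Newell: +80 → 80 ≥ 80
Round 2 — Brook, Newell overflow.
  Glade: +10+75 → 105 ≥ 100
  Harrow: +50+40 → 90 ≥ 90
  Oakham: +40+70 → 110 ≥ 70
Round 3 — Glade, Harrow, Oakham overflow.
  Fallow: +75 → 75 ≥ 50
  Jarrow: +40 → 40 < 100
  Lorne: +10 → 70 < 90
Round 4 — Fallow overflows.
No further overflows.

Brook, Fallow, Glade, Harrow, Inley, Newell, Oakham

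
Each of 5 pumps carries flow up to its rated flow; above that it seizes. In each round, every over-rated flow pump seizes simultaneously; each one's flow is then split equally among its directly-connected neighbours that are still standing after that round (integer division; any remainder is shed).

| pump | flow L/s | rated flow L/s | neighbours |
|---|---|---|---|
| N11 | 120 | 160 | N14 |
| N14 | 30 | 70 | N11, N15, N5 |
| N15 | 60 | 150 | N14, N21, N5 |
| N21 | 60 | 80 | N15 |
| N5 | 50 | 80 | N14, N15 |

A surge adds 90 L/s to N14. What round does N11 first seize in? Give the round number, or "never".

Round 1 — N14 at 120 > 70. N14 seizes.
  N14 sheds 120 L/s to N11, N15, N5: 40 each.
    N11: 120+40 = 160 ≤ 160
    N15: 60+40 = 100 ≤ 150
    N5: 50+40 = 90 > 80
Round 2 — N5 seizes.
  N5 sheds 90 L/s to N15: 90 each.
    N15: 100+90 = 190 > 150
Round 3 — N15 seizes.
  N15 sheds 190 L/s to N21: 190 each.
    N21: 60+190 = 250 > 80
Round 4 — N21 seizes.
  N21 sheds 250 L/s: no online neighbours, lost.
No further seizures.

never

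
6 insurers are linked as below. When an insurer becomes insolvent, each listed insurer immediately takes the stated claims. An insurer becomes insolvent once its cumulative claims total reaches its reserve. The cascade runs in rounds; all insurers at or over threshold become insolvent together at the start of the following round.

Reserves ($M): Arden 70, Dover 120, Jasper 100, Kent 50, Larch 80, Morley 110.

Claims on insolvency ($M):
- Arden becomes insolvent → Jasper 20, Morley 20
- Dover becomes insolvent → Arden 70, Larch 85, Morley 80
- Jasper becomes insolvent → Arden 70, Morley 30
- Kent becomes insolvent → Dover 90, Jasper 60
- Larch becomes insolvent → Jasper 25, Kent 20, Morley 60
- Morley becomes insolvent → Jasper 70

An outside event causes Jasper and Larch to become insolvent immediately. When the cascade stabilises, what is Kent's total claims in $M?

20

Round 1 — Jasper, Larch become insolvent (initial).
  Arden: +70 → 70 ≥ 70
  Kent: +20 → 20 < 50
  Morley: +30+60 → 90 < 110
Round 2 — Arden becomes insolvent.
  Morley: +20 → 110 ≥ 110
Round 3 — Morley becomes insolvent.
No further insolvencies.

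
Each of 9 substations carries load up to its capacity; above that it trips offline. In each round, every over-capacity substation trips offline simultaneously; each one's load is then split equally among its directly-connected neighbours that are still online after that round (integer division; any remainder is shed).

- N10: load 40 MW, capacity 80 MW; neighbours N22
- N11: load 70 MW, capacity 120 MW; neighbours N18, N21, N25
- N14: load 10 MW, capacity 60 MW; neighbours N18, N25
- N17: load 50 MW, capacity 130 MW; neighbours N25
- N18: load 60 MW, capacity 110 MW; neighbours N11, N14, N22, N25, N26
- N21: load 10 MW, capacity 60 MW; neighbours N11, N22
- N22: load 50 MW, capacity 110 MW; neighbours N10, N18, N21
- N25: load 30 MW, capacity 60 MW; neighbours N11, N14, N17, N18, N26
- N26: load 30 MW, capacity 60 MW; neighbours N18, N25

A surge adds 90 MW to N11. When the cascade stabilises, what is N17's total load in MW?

77

Round 1 — N11 at 160 > 120. N11 trips offline.
  N11 sheds 160 MW to N18, N21, N25: 53 each (1 lost).
    N18: 60+53 = 113 > 110
    N21: 10+53 = 63 > 60
    N25: 30+53 = 83 > 60
Round 2 — N18, N21, N25 trip offline.
  N18 sheds 113 MW to N14, N22, N26: 37 each (2 lost).
    N14: 10+37 = 47 ≤ 60
    N22: 50+37 = 87 ≤ 110
    N26: 30+37 = 67 > 60
  N21 sheds 63 MW to N22: 63 each.
    N22: 87+63 = 150 > 110
  N25 sheds 83 MW to N14, N17, N26: 27 each (2 lost).
    N14: 47+27 = 74 > 60
    N17: 50+27 = 77 ≤ 130
    N26: 67+27 = 94 > 60
Round 3 — N14, N22, N26 trip offline.
  N14 sheds 74 MW: no online neighbours, lost.
  N22 sheds 150 MW to N10: 150 each.
    N10: 40+150 = 190 > 80
  N26 sheds 94 MW: no online neighbours, lost.
Round 4 — N10 trips offline.
  N10 sheds 190 MW: no online neighbours, lost.
No further trips.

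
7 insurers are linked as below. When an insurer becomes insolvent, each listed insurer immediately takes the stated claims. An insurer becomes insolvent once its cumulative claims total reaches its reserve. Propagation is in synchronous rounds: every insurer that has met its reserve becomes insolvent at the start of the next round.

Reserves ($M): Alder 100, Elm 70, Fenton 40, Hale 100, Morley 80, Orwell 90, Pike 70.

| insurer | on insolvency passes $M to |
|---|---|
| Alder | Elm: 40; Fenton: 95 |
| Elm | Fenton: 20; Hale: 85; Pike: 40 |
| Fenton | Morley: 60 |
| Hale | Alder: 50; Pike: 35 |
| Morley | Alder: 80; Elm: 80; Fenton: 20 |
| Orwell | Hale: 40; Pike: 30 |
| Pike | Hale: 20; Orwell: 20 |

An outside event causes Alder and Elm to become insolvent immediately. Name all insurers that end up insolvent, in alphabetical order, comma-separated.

Round 1 — Alder, Elm become insolvent (initial).
  Fenton: +95+20 → 115 ≥ 40
  Hale: +85 → 85 < 100
  Pike: +40 → 40 < 70
Round 2 — Fenton becomes insolvent.
  Morley: +60 → 60 < 80
No further insolvencies.

Alder, Elm, Fenton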